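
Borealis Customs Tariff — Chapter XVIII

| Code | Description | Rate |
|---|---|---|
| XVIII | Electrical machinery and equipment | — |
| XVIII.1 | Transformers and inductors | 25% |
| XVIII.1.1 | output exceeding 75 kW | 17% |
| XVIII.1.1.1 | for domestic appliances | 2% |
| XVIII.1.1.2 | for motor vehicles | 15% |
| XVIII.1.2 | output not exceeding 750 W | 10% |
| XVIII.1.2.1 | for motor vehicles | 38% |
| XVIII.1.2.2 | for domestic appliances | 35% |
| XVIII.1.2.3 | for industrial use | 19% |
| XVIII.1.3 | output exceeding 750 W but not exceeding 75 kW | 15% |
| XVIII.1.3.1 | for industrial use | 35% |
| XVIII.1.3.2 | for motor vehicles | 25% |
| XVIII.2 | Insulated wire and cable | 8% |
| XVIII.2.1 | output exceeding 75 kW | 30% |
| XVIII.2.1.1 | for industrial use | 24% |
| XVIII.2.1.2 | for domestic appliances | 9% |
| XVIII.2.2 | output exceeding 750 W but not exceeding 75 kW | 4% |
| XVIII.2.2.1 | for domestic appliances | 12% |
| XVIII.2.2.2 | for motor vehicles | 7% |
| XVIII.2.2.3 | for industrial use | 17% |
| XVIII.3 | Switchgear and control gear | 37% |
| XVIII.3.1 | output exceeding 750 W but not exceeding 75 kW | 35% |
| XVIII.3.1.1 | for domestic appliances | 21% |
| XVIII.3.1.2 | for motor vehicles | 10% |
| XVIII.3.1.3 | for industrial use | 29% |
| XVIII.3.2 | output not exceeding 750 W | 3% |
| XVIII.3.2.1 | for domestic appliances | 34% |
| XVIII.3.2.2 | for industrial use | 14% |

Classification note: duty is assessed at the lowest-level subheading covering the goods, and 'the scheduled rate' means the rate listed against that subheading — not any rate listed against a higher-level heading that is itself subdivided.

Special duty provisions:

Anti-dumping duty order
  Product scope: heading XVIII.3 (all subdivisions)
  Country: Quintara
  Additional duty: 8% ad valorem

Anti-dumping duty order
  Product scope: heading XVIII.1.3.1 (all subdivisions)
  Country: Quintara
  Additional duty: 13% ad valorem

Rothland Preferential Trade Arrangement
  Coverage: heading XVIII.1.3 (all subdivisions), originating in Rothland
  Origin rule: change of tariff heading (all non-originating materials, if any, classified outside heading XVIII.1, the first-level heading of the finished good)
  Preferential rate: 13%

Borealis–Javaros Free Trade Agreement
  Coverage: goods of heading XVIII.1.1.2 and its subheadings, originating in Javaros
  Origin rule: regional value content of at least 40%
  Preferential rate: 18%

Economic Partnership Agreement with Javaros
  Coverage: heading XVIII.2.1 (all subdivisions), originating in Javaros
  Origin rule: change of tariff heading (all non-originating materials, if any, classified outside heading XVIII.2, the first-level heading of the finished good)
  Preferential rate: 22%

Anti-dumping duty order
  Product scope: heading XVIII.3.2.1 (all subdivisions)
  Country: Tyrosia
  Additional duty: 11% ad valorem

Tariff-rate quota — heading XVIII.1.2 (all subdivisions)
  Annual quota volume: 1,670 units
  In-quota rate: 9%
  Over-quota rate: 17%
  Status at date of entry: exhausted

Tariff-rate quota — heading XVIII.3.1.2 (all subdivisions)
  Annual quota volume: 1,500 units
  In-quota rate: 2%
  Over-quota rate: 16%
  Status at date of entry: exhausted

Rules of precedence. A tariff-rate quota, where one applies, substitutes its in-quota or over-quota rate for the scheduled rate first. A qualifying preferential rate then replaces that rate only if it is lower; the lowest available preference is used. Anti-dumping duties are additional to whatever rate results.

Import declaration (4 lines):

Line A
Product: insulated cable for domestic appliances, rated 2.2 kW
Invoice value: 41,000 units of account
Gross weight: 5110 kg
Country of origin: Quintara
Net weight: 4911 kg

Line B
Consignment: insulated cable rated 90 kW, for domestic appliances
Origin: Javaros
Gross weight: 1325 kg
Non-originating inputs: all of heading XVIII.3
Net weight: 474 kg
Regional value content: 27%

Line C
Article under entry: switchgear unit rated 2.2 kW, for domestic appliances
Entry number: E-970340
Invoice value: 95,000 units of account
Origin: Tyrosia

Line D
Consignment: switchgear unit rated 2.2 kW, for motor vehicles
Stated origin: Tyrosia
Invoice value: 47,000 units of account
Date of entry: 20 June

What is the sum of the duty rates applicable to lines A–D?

Line A: insulated cable → XVIII.2; rated 2.2 kW → XVIII.2.2; for domestic appliances → XVIII.2.2.1. Scheduled 12%. No special measure applies. → 12%.
Line B: insulated cable → XVIII.2; rated 90 kW → XVIII.2.1; for domestic appliances → XVIII.2.1.2. Scheduled 9%. Javaros agreement on XVIII.1.1.2: XVIII.2.1.2 not covered; Javaros agreement on XVIII.2.1: CTH met → 22% available; preference 22% not lower than 9% → no reduction. → 9%.
Line C: switchgear unit → XVIII.3; rated 2.2 kW → XVIII.3.1; for domestic appliances → XVIII.3.1.1. Scheduled 21%. No special measure applies. → 21%.
Line D: switchgear unit → XVIII.3; rated 2.2 kW → XVIII.3.1; for motor vehicles → XVIII.3.1.2. Scheduled 10%. quota on XVIII.3.1.2 exhausted → over-quota 16%. → 16%.
Sum: 12% + 9% + 21% + 16% = 58%.

58%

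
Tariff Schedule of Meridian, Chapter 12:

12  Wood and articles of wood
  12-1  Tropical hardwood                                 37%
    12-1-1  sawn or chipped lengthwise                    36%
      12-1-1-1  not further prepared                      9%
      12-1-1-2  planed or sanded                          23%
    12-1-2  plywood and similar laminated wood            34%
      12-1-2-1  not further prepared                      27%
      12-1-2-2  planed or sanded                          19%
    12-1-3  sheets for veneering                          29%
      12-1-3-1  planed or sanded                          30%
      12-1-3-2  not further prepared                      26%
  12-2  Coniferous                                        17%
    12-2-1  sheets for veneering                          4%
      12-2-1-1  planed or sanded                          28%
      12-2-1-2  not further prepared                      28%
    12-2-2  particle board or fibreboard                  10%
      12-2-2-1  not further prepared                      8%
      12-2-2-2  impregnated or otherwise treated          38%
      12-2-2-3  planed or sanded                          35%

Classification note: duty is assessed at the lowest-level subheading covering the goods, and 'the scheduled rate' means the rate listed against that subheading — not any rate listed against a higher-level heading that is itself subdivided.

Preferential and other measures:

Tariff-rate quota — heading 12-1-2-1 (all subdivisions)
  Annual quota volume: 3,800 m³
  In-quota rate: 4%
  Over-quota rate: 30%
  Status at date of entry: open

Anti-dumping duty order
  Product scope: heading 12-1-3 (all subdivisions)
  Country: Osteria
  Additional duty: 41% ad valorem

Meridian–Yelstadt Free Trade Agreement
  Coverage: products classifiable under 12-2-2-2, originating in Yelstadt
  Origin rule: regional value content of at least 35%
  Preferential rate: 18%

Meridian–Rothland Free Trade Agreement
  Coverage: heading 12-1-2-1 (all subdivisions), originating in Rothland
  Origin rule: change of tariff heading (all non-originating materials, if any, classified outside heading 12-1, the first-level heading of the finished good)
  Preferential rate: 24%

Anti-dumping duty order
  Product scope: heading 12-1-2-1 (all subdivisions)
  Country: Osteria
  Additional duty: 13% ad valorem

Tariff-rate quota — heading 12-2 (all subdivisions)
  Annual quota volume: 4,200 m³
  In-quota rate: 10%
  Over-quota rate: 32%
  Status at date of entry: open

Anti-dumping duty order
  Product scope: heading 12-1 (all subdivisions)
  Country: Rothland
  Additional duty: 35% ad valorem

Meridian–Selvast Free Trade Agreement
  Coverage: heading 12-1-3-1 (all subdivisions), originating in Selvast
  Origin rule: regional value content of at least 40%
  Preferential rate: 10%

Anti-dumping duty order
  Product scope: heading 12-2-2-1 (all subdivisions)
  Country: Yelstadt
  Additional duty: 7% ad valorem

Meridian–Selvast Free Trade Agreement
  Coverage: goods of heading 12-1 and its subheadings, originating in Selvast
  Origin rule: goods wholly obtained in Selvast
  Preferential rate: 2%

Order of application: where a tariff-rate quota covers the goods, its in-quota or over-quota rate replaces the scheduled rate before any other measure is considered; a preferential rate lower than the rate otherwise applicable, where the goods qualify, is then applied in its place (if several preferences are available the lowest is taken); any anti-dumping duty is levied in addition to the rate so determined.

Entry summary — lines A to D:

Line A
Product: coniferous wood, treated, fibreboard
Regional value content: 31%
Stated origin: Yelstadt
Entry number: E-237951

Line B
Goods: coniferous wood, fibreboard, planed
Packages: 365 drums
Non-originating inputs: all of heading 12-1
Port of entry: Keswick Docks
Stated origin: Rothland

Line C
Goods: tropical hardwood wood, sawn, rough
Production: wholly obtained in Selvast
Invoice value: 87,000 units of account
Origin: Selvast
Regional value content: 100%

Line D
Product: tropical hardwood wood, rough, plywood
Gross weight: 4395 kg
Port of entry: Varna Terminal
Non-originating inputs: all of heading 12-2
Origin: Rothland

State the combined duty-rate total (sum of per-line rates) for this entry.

61%

Line A: coniferous → 12-2; fibreboard → 12-2-2; treated → 12-2-2-2. Scheduled 38%. quota on 12-2 open → in-quota 10%; Yelstadt agreement on 12-2-2-2: RVC < 35%. → 10%.
Line B: coniferous → 12-2; fibreboard → 12-2-2; planed → 12-2-2-3. Scheduled 35%. quota on 12-2 open → in-quota 10%; Rothland agreement on 12-1-2-1: 12-2-2-3 not covered. → 10%.
Line C: tropical hardwood → 12-1; sawn → 12-1-1; rough → 12-1-1-1. Scheduled 9%. Selvast agreement on 12-1-3-1: 12-1-1-1 not covered; Selvast agreement on 12-1: wholly obtained → 2% available; preferential 2%. → 2%.
Line D: tropical hardwood → 12-1; plywood → 12-1-2; rough → 12-1-2-1. Scheduled 27%. quota on 12-1-2-1 open → in-quota 4%; Rothland agreement on 12-1-2-1: CTH met → 24% available; preference 24% not lower than 4% → no reduction; anti-dumping (Rothland, 12-1): +35%; total 4% + 35% = 39%. → 39%.
Sum: 10% + 10% + 2% + 39% = 61%.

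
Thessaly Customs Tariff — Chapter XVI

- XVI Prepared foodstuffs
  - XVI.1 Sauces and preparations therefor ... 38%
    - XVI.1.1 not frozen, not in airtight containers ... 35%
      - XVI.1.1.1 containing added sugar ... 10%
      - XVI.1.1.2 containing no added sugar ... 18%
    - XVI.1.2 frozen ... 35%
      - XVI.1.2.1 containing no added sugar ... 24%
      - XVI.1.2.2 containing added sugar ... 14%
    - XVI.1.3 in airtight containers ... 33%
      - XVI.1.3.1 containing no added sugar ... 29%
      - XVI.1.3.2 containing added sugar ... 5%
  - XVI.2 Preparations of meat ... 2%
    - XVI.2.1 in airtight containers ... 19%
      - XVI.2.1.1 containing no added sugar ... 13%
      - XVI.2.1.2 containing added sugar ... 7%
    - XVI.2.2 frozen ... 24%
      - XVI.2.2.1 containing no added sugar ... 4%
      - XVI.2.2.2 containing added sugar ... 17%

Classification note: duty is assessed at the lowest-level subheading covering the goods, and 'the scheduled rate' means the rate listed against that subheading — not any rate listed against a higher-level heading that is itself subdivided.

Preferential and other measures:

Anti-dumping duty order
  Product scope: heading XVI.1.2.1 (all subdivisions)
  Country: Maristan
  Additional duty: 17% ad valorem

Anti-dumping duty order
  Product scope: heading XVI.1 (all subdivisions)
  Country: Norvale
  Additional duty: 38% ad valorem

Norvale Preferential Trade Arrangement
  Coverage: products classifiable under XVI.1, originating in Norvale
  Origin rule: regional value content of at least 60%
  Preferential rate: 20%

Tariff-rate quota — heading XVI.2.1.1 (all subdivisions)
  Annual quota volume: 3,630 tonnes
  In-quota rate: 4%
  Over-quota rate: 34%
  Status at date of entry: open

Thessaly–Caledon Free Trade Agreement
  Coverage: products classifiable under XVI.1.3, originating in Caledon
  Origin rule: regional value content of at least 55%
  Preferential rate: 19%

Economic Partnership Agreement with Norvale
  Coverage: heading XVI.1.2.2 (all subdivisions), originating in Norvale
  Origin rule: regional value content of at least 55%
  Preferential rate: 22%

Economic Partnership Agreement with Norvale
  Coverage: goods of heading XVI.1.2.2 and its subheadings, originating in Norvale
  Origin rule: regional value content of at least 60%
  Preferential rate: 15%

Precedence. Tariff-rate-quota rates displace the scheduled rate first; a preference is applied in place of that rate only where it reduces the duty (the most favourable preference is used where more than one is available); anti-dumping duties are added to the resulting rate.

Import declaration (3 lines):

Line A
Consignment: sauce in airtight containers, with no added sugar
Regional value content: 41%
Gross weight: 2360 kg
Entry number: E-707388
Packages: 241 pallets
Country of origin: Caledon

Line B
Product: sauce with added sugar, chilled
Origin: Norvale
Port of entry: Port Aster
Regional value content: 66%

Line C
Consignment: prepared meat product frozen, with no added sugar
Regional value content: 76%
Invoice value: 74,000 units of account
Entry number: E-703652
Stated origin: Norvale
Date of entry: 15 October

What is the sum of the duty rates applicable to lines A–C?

Line A: sauce → XVI.1; in airtight containers → XVI.1.3; with no added sugar → XVI.1.3.1. Scheduled 29%. Caledon agreement on XVI.1.3: RVC < 55%. → 29%.
Line B: sauce → XVI.1; chilled → XVI.1.1; with added sugar → XVI.1.1.1. Scheduled 10%. Norvale agreement on XVI.1: RVC ≥ 60% → 20% available; Norvale agreement on XVI.1.2.2: XVI.1.1.1 not covered; Norvale agreement on XVI.1.2.2: XVI.1.1.1 not covered; preference 20% not lower than 10% → no reduction; anti-dumping (Norvale, XVI.1): +38%; total 10% + 38% = 48%. → 48%.
Line C: prepared meat product → XVI.2; frozen → XVI.2.2; with no added sugar → XVI.2.2.1. Scheduled 4%. Norvale agreement on XVI.1: XVI.2.2.1 not covered; Norvale agreement on XVI.1.2.2: XVI.2.2.1 not covered; Norvale agreement on XVI.1.2.2: XVI.2.2.1 not covered. → 4%.
Sum: 29% + 48% + 4% = 81%.

81%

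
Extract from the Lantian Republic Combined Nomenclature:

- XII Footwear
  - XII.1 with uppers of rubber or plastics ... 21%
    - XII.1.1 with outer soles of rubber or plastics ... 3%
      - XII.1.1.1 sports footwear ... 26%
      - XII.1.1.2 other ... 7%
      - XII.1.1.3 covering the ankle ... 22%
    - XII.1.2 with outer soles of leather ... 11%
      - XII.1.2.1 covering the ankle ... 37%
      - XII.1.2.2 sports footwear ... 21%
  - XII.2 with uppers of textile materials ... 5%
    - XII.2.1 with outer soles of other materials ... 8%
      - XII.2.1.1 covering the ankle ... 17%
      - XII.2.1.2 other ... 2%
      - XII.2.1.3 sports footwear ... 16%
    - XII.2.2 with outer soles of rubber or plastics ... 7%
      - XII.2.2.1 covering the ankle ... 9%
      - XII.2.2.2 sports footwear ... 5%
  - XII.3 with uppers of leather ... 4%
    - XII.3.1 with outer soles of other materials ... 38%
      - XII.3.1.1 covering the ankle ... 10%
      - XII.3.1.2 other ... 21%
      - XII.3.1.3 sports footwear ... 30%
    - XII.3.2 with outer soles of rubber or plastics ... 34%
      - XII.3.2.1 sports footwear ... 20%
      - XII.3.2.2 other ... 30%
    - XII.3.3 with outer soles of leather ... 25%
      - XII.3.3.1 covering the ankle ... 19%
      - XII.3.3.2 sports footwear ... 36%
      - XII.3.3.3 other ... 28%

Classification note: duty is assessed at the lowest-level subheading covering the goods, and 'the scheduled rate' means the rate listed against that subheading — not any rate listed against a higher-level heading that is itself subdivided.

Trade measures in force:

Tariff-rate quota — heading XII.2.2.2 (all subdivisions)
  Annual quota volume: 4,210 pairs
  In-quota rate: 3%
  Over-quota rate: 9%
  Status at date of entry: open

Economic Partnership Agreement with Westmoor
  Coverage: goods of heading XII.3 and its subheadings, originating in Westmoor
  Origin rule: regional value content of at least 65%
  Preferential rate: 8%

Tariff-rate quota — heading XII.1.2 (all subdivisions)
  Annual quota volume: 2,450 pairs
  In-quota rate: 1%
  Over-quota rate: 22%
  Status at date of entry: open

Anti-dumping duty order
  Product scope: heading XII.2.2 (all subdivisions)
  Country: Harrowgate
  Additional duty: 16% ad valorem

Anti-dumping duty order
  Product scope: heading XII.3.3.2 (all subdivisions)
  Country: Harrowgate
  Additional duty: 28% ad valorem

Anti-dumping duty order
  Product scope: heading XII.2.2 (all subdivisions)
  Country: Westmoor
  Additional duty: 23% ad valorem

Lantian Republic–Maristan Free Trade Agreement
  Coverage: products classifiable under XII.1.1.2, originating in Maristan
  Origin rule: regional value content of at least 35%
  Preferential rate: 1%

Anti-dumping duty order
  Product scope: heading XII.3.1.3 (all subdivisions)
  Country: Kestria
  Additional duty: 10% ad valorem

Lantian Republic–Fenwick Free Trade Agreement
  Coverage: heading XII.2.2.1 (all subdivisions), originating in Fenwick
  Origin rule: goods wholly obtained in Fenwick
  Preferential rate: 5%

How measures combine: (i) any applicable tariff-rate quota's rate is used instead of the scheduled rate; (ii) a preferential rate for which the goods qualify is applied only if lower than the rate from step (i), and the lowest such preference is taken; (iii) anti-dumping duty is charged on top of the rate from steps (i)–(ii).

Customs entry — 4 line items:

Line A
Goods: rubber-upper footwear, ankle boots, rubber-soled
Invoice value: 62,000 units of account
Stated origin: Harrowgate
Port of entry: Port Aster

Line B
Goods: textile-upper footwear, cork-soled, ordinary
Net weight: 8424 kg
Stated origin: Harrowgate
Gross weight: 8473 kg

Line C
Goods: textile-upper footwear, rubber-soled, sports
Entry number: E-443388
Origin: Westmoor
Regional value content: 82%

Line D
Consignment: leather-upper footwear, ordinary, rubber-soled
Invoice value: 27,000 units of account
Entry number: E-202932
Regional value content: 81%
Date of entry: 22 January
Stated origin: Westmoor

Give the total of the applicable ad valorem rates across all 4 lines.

58%

Line A: rubber-upper → XII.1; rubber-soled → XII.1.1; ankle boots → XII.1.1.3. Scheduled 22%. No special measure applies. → 22%.
Line B: textile-upper → XII.2; cork-soled → XII.2.1; ordinary → XII.2.1.2. Scheduled 2%. No special measure applies. → 2%.
Line C: textile-upper → XII.2; rubber-soled → XII.2.2; sports → XII.2.2.2. Scheduled 5%. quota on XII.2.2.2 open → in-quota 3%; Westmoor agreement on XII.3: XII.2.2.2 not covered; anti-dumping (Westmoor, XII.2.2): +23%; total 3% + 23% = 26%. → 26%.
Line D: leather-upper → XII.3; rubber-soled → XII.3.2; ordinary → XII.3.2.2. Scheduled 30%. Westmoor agreement on XII.3: RVC ≥ 65% → 8% available; preferential 8%. → 8%.
Sum: 22% + 2% + 26% + 8% = 58%.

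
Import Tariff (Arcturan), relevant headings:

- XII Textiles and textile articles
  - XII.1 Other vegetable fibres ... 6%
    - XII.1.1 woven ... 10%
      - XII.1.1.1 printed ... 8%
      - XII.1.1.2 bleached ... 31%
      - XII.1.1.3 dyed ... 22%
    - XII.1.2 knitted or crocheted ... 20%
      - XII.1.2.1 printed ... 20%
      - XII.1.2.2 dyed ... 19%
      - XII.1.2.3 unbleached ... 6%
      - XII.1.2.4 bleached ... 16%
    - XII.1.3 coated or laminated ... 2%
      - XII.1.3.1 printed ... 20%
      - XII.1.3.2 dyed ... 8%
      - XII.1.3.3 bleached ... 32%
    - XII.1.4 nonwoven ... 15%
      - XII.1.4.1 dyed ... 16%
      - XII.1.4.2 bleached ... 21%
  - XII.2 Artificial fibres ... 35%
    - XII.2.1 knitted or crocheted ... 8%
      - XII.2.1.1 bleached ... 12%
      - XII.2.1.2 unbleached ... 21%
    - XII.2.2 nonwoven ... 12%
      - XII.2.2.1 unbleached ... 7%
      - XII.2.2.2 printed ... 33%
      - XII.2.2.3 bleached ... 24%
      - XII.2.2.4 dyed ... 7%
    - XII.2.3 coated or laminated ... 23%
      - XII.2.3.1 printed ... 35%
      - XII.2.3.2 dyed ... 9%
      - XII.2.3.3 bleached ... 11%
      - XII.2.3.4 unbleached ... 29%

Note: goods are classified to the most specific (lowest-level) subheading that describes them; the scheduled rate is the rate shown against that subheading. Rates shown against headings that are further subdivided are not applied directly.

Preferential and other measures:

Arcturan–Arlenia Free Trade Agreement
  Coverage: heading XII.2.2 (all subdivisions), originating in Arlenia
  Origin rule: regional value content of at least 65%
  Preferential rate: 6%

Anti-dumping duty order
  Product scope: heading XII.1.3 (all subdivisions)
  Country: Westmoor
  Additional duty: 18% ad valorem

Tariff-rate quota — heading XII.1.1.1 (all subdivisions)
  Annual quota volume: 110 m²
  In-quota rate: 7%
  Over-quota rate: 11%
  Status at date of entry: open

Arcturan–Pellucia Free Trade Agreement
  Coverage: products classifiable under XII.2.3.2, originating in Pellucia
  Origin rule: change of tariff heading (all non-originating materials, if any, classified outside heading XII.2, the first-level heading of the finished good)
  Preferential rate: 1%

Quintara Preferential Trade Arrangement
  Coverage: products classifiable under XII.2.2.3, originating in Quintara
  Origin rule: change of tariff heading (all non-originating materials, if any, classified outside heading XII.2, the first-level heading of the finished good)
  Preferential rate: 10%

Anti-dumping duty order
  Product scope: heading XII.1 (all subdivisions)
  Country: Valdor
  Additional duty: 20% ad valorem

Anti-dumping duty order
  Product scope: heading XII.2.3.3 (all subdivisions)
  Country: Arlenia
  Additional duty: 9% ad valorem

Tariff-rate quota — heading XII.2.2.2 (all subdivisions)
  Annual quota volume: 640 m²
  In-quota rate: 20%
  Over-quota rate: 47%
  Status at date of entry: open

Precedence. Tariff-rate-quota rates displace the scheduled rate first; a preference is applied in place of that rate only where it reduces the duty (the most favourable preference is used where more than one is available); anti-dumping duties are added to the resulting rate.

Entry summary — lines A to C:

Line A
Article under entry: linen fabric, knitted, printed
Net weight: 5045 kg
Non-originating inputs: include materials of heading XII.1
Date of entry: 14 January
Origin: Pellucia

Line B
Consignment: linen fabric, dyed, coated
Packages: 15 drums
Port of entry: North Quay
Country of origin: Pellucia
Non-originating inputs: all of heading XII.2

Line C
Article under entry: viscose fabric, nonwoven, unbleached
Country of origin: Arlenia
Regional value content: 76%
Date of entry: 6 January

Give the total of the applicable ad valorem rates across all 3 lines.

34%

Line A: linen → XII.1; knitted → XII.1.2; printed → XII.1.2.1. Scheduled 20%. Pellucia agreement on XII.2.3.2: XII.1.2.1 not covered. → 20%.
Line B: linen → XII.1; coated → XII.1.3; dyed → XII.1.3.2. Scheduled 8%. Pellucia agreement on XII.2.3.2: XII.1.3.2 not covered. → 8%.
Line C: viscose → XII.2; nonwoven → XII.2.2; unbleached → XII.2.2.1. Scheduled 7%. Arlenia agreement on XII.2.2: RVC ≥ 65% → 6% available; preferential 6%. → 6%.
Sum: 20% + 8% + 6% = 34%.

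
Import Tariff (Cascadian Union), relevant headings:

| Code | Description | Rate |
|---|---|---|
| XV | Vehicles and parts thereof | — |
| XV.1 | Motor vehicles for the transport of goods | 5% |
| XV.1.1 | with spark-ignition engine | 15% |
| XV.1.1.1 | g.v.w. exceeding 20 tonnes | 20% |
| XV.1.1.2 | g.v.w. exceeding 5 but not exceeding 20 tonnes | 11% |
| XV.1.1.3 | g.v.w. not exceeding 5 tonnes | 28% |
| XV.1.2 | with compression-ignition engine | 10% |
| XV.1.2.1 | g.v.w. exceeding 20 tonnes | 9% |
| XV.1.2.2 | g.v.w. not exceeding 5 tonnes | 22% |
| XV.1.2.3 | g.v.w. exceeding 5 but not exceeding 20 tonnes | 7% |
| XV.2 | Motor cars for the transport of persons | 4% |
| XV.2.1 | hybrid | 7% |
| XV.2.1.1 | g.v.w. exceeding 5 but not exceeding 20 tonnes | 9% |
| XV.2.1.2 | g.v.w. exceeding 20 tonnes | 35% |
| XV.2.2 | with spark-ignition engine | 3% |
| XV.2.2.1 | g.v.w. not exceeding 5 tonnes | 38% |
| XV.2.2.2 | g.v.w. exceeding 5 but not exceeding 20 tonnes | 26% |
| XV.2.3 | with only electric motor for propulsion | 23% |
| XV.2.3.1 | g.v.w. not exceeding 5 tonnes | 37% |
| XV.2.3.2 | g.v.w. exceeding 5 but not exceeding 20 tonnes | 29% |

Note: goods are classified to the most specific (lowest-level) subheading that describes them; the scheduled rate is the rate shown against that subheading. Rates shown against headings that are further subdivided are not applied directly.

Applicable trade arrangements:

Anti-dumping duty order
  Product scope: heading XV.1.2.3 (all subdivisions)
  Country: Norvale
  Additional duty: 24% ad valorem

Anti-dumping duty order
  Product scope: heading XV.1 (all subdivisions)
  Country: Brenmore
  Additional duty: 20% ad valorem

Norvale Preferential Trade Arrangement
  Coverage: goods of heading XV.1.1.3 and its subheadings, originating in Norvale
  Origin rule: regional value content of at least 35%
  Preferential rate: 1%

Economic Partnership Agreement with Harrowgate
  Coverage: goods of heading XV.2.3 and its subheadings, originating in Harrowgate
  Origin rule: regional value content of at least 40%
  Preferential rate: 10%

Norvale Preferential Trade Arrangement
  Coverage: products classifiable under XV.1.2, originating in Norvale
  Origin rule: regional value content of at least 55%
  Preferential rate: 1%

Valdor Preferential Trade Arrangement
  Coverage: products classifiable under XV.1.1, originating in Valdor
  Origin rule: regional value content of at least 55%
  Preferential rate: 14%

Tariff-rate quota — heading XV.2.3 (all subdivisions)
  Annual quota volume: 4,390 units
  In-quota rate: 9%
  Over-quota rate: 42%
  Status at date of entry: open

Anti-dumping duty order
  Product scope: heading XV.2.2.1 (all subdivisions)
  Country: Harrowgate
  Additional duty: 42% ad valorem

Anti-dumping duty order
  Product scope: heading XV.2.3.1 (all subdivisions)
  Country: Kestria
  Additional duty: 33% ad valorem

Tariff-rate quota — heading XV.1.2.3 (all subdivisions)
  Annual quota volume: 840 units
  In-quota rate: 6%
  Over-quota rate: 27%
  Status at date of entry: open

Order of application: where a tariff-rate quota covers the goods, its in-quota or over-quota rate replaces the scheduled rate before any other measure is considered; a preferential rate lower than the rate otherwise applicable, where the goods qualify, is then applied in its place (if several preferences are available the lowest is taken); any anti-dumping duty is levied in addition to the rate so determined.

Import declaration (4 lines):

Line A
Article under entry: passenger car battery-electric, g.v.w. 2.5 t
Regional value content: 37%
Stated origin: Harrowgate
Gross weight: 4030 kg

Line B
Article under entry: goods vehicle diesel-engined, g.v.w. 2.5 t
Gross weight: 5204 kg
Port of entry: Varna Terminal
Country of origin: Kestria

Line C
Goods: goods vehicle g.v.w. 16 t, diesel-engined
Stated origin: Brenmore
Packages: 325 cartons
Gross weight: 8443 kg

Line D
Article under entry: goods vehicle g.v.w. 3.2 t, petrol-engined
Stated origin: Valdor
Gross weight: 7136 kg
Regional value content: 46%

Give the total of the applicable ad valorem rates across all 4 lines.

85%

Line A: passenger car → XV.2; battery-electric → XV.2.3; g.v.w. 2.5 t → XV.2.3.1. Scheduled 37%. quota on XV.2.3 open → in-quota 9%; Harrowgate agreement on XV.2.3: RVC < 40%. → 9%.
Line B: goods vehicle → XV.1; diesel-engined → XV.1.2; g.v.w. 2.5 t → XV.1.2.2. Scheduled 22%. No special measure applies. → 22%.
Line C: goods vehicle → XV.1; diesel-engined → XV.1.2; g.v.w. 16 t → XV.1.2.3. Scheduled 7%. quota on XV.1.2.3 open → in-quota 6%; anti-dumping (Brenmore, XV.1): +20%; total 6% + 20% = 26%. → 26%.
Line D: goods vehicle → XV.1; petrol-engined → XV.1.1; g.v.w. 3.2 t → XV.1.1.3. Scheduled 28%. Valdor agreement on XV.1.1: RVC < 55%. → 28%.
Sum: 9% + 22% + 26% + 28% = 85%.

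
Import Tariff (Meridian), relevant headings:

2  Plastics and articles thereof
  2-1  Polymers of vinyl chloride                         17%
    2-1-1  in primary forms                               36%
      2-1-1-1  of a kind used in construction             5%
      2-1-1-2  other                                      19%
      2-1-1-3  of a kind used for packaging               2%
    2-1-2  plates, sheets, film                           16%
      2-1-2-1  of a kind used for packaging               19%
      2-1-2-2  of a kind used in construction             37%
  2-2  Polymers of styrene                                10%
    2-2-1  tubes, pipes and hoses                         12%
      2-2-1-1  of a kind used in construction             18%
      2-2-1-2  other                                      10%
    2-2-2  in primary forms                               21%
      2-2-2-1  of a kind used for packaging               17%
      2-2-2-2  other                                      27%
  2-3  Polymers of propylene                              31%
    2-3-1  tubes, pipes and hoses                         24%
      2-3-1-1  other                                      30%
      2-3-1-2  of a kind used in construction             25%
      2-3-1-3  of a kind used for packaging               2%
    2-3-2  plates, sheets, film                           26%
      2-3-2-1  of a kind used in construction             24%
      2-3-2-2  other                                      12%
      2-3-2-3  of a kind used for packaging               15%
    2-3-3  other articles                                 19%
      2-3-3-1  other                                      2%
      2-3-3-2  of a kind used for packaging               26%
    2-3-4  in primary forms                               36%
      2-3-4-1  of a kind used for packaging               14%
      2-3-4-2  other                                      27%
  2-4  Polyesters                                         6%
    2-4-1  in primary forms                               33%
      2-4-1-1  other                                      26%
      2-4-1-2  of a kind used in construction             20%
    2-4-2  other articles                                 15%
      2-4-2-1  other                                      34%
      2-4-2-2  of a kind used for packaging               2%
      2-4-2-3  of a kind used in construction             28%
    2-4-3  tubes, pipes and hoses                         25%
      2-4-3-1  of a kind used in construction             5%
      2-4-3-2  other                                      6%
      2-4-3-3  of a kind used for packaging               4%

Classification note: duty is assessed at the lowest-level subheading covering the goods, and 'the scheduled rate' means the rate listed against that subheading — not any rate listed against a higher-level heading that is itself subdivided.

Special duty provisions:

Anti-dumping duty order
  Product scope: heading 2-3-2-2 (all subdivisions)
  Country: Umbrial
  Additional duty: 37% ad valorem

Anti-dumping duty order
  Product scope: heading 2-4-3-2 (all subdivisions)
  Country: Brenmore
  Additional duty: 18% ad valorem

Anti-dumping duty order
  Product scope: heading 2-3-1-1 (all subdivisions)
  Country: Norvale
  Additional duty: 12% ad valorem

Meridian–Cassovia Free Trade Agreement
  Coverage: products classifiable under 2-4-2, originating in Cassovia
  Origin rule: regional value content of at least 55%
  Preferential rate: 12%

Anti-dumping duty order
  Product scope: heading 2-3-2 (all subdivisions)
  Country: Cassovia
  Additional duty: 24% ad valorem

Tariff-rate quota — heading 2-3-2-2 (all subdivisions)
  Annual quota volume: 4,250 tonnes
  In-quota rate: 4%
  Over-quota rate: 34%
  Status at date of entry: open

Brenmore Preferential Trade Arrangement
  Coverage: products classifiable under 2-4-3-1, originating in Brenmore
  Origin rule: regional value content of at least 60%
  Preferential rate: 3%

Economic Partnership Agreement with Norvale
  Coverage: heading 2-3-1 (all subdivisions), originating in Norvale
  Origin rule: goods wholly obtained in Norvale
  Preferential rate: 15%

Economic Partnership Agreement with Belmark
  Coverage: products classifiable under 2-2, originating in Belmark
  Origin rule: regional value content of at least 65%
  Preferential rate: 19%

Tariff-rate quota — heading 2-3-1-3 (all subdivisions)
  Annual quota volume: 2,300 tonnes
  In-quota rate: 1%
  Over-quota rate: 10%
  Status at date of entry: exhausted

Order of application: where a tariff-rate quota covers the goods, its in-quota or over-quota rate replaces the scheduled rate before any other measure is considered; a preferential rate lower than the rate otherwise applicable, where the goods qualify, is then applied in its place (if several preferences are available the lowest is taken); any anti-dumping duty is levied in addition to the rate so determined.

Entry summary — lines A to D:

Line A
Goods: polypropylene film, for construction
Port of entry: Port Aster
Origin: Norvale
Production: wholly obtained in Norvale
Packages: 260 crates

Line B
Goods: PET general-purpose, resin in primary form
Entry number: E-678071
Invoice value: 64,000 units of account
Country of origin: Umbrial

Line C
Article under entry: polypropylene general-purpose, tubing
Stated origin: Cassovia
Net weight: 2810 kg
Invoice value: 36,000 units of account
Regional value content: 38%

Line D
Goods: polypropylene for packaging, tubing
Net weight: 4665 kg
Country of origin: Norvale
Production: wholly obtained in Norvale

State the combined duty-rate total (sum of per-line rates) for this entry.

90%

Line A: polypropylene → 2-3; film → 2-3-2; for construction → 2-3-2-1. Scheduled 24%. Norvale agreement on 2-3-1: 2-3-2-1 not covered. → 24%.
Line B: PET → 2-4; resin in primary form → 2-4-1; general-purpose → 2-4-1-1. Scheduled 26%. No special measure applies. → 26%.
Line C: polypropylene → 2-3; tubing → 2-3-1; general-purpose → 2-3-1-1. Scheduled 30%. Cassovia agreement on 2-4-2: 2-3-1-1 not covered. → 30%.
Line D: polypropylene → 2-3; tubing → 2-3-1; for packaging → 2-3-1-3. Scheduled 2%. quota on 2-3-1-3 exhausted → over-quota 10%; Norvale agreement on 2-3-1: wholly obtained → 15% available; preference 15% not lower than 10% → no reduction. → 10%.
Sum: 24% + 26% + 30% + 10% = 90%.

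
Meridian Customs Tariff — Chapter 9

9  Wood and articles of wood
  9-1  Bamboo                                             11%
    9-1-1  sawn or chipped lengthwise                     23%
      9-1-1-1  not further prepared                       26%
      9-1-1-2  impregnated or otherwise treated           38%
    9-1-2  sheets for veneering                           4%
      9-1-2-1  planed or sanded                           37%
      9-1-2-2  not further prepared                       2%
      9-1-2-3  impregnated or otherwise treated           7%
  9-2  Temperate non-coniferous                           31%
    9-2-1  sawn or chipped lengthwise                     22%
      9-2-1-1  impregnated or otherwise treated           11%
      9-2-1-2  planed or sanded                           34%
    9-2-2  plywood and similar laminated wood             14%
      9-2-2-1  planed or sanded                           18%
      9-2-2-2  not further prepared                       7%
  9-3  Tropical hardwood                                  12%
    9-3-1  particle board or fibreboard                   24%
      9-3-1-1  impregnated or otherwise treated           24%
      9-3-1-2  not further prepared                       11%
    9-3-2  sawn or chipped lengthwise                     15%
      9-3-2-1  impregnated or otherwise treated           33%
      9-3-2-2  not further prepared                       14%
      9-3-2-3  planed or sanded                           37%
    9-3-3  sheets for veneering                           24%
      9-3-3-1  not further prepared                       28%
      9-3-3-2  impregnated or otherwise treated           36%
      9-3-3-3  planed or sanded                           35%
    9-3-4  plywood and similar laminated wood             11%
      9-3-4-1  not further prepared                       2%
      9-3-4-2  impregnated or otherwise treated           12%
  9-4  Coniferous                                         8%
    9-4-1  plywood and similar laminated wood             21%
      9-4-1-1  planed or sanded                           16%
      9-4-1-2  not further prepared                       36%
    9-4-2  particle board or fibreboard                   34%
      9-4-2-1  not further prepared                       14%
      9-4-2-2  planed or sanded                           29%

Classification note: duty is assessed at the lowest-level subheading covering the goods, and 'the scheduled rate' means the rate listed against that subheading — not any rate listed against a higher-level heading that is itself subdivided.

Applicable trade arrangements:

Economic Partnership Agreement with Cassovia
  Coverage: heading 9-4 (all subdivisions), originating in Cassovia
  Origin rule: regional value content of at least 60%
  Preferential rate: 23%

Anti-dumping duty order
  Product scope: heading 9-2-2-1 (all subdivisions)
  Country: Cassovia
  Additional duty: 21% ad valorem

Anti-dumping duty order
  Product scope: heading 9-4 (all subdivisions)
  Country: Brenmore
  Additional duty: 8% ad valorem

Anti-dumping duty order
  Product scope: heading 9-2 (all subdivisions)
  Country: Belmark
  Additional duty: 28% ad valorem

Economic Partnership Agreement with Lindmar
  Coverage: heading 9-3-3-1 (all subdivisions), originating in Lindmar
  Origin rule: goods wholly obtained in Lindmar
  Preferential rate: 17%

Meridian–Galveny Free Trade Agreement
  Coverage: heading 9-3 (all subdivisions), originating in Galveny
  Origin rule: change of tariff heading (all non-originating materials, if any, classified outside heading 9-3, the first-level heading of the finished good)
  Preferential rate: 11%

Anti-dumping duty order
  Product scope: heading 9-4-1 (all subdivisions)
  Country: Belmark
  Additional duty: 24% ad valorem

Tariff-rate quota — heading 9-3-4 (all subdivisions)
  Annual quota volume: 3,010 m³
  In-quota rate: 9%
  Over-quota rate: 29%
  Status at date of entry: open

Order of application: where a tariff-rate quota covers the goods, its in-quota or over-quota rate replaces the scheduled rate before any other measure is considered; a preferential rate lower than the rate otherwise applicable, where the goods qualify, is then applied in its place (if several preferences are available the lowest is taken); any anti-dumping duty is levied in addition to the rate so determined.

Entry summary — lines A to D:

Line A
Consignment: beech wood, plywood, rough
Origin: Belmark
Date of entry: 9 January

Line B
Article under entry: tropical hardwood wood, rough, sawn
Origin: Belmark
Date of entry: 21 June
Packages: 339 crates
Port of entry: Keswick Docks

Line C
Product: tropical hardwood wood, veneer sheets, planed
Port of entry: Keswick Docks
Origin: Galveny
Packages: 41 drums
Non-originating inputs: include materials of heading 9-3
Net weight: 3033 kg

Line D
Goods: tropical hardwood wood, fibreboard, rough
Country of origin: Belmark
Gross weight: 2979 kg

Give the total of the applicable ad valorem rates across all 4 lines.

Line A: beech → 9-2; plywood → 9-2-2; rough → 9-2-2-2. Scheduled 7%. anti-dumping (Belmark, 9-2): +28%; total 7% + 28% = 35%. → 35%.
Line B: tropical hardwood → 9-3; sawn → 9-3-2; rough → 9-3-2-2. Scheduled 14%. No special measure applies. → 14%.
Line C: tropical hardwood → 9-3; veneer sheets → 9-3-3; planed → 9-3-3-3. Scheduled 35%. Galveny agreement on 9-3: CTH not met. → 35%.
Line D: tropical hardwood → 9-3; fibreboard → 9-3-1; rough → 9-3-1-2. Scheduled 11%. No special measure applies. → 11%.
Sum: 35% + 14% + 35% + 11% = 95%.

95%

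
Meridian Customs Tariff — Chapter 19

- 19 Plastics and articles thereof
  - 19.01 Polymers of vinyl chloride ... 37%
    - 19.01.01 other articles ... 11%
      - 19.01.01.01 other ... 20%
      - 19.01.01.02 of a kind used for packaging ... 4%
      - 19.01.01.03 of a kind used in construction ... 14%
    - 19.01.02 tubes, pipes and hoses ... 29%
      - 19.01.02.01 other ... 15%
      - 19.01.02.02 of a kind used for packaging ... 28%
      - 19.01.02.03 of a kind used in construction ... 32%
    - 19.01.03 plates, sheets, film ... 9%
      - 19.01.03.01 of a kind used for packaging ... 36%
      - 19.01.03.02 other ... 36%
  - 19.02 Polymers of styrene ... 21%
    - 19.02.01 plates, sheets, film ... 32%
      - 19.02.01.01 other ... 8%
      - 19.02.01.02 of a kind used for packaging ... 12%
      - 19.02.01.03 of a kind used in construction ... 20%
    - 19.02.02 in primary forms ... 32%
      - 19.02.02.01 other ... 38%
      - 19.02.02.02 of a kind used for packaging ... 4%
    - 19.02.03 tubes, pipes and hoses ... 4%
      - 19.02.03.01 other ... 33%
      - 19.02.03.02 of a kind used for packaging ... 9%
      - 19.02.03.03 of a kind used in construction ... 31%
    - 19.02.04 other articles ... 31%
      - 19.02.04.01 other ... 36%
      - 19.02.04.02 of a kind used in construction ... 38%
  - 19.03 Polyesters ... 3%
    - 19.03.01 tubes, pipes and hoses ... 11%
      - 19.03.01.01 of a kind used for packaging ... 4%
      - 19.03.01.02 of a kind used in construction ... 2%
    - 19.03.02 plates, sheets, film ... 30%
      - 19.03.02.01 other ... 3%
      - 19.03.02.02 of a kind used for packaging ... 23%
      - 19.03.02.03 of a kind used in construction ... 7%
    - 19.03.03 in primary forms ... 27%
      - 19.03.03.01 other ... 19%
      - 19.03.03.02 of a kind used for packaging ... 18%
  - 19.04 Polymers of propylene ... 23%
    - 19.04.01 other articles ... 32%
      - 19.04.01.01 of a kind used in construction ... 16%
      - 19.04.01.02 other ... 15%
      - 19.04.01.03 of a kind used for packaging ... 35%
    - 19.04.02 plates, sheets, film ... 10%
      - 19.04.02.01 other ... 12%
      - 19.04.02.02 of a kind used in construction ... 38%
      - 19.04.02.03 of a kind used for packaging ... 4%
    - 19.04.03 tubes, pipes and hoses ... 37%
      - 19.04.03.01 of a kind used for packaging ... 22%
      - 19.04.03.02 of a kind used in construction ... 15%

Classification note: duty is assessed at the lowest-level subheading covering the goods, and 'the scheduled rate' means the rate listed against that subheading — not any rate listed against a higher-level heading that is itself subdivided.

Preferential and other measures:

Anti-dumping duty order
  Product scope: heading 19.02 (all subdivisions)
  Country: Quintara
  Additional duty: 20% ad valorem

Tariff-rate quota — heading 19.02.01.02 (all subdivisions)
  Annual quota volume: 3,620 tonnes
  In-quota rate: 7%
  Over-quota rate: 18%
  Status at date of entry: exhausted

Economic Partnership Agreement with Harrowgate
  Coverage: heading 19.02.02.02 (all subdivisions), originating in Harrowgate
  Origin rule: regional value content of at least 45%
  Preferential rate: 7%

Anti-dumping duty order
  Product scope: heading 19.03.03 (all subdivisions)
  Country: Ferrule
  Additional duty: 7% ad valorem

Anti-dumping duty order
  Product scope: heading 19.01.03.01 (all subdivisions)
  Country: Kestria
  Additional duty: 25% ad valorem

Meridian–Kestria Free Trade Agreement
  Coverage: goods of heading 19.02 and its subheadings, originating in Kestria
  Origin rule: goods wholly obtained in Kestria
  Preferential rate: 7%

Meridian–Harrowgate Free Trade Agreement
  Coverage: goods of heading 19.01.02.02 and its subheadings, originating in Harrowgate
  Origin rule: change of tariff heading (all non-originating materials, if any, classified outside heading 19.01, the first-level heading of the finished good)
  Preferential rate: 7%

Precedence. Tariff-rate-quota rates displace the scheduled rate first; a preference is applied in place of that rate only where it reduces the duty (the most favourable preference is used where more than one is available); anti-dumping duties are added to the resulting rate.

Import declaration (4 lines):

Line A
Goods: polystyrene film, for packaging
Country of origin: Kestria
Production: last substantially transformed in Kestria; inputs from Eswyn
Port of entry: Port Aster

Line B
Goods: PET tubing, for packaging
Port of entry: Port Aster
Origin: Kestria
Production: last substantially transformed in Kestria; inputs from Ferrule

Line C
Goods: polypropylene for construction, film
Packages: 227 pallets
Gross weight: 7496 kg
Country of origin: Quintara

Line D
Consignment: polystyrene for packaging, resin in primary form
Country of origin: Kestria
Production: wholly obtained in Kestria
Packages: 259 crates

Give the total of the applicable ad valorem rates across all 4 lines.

64%

Line A: polystyrene → 19.02; film → 19.02.01; for packaging → 19.02.01.02. Scheduled 12%. quota on 19.02.01.02 exhausted → over-quota 18%; Kestria agreement on 19.02: not wholly obtained. → 18%.
Line B: PET → 19.03; tubing → 19.03.01; for packaging → 19.03.01.01. Scheduled 4%. Kestria agreement on 19.02: 19.03.01.01 not covered. → 4%.
Line C: polypropylene → 19.04; film → 19.04.02; for construction → 19.04.02.02. Scheduled 38%. No special measure applies. → 38%.
Line D: polystyrene → 19.02; resin in primary form → 19.02.02; for packaging → 19.02.02.02. Scheduled 4%. Kestria agreement on 19.02: wholly obtained → 7% available; preference 7% not lower than 4% → no reduction. → 4%.
Sum: 18% + 4% + 38% + 4% = 64%.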